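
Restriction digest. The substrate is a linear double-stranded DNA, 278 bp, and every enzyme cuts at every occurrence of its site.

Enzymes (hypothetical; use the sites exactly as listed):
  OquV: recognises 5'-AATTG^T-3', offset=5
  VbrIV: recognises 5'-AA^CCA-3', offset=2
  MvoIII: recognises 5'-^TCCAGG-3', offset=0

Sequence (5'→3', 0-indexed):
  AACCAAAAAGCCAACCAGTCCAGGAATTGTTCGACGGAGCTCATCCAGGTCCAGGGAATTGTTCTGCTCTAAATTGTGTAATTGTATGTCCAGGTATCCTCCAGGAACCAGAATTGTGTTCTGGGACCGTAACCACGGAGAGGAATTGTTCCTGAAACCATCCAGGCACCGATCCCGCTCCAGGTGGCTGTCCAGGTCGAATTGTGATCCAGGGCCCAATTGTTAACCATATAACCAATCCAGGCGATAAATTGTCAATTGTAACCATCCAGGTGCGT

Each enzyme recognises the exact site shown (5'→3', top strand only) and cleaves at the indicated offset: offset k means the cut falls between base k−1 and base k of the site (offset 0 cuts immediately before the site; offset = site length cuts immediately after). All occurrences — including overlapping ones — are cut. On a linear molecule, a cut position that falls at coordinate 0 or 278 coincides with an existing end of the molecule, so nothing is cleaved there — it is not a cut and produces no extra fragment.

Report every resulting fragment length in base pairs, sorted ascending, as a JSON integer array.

Scan for sites:
  OquV AATTGT/5: at [24, 56, 71, 79, 111, 143, 199, 217, 249, 256] ⇒ [29, 61, 76, 84, 116, 148, 204, 222, 254, 261]
  VbrIV AACCA/2: at [0, 12, 105, 130, 155, 224, 232, 262] ⇒ [2, 14, 107, 132, 157, 226, 234, 264]
  MvoIII TCCAGG/0: at [18, 43, 49, 88, 99, 160, 178, 190, 207, 238, 267] ⇒ [18, 43, 49, 88, 99, 160, 178, 190, 207, 238, 267]

Pooled cuts: [2, 14, 18, 29, 43, 49, 61, 76, 84, 88, 99, 107, 116, 132, 148, 157, 160, 178, 190, 204, 207, 222, 226, 234, 238, 254, 261, 264, 267]

Fragments:
  [0,2): 2 bp
  [2,14): 12 bp
  [14,18): 4 bp
  [18,29): 11 bp
  [29,43): 14 bp
  [43,49): 6 bp
  [49,61): 12 bp
  [61,76): 15 bp
  [76,84): 8 bp
  [84,88): 4 bp
  [88,99): 11 bp
  [99,107): 8 bp
  [107,116): 9 bp
  [116,132): 16 bp
  [132,148): 16 bp
  [148,157): 9 bp
  [157,160): 3 bp
  [160,178): 18 bp
  [178,190): 12 bp
  [190,204): 14 bp
  [204,207): 3 bp
  [207,222): 15 bp
  [222,226): 4 bp
  [226,234): 8 bp
  [234,238): 4 bp
  [238,254): 16 bp
  [254,261): 7 bp
  [261,264): 3 bp
  [264,267): 3 bp
  [267,278): 11 bp

[2,3,3,3,3,4,4,4,4,6,7,8,8,8,9,9,11,11,11,12,12,12,14,14,15,15,16,16,16,18]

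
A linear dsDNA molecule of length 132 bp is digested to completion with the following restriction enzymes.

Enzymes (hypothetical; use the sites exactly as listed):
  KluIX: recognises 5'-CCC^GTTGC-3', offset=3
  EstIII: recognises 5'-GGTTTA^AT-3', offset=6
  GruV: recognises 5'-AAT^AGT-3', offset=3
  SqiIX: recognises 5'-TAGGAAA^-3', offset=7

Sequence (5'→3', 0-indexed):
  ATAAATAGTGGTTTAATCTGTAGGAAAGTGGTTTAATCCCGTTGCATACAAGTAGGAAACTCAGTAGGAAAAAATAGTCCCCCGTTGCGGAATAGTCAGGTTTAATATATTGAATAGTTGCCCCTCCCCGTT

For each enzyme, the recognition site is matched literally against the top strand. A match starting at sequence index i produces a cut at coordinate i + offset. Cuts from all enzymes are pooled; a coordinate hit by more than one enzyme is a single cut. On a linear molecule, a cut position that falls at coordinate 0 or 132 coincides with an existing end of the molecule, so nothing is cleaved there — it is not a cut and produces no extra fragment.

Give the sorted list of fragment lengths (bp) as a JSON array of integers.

[4,5,6,8,8,9,10,11,11,12,12,17,19]

Site scan:
  KluIX (CCCGTTGC, off=3): starts [37, 80] → cuts [40, 83]
  EstIII (GGTTTAAT, off=6): starts [9, 29, 98] → cuts [15, 35, 104]
  GruV (AATAGT, off=3): starts [3, 72, 90, 112] → cuts [6, 75, 93, 115]
  SqiIX (TAGGAAA, off=7): starts [20, 52, 64] → cuts [27, 59, 71]

Pooled cuts: [6, 15, 27, 35, 40, 59, 71, 75, 83, 93, 104, 115]

Fragment lengths:
  [0,6): 6 bp
  [6,15): 9 bp
  [15,27): 12 bp
  [27,35): 8 bp
  [35,40): 5 bp
  [40,59): 19 bp
  [59,71): 12 bp
  [71,75): 4 bp
  [75,83): 8 bp
  [83,93): 10 bp
  [93,104): 11 bp
  [104,115): 11 bp
  [115,132): 17 bp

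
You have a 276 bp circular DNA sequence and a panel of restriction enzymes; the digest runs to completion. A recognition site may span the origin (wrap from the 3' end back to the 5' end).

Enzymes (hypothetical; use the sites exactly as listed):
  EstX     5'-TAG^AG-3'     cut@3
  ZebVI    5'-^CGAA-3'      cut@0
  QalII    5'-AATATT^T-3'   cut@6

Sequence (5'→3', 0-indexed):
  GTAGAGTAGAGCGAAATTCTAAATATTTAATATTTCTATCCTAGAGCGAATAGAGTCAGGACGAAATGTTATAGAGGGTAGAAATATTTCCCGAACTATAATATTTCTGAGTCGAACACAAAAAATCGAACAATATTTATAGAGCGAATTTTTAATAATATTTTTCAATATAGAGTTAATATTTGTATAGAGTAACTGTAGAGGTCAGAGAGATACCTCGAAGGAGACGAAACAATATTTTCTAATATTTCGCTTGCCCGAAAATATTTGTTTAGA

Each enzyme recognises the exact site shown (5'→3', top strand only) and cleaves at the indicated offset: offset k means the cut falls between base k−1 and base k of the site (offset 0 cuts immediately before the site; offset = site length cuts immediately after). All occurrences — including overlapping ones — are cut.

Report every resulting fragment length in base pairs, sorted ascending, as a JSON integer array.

Scan for sites:
  EstX TAGAG/3: at [1, 6, 41, 50, 71, 139, 170, 187, 198, 272] ⇒ [4, 9, 44, 53, 74, 142, 173, 190, 201, 275]
  ZebVI CGAA/0: at [11, 46, 61, 91, 112, 126, 144, 218, 227, 258] ⇒ [11, 46, 61, 91, 112, 126, 144, 218, 227, 258]
  QalII AATATTT/6: at [21, 28, 82, 99, 131, 156, 177, 233, 243, 262] ⇒ [27, 34, 88, 105, 137, 162, 183, 239, 249, 268]

All cut coordinates (distinct, sorted): [4, 9, 11, 27, 34, 44, 46, 53, 61, 74, 88, 91, 105, 112, 126, 137, 142, 144, 162, 173, 183, 190, 201, 218, 227, 239, 249, 258, 268, 275]

Fragment lengths:
  4→9: 5 bp
  9→11: 2 bp
  11→27: 16 bp
  27→34: 7 bp
  34→44: 10 bp
  44→46: 2 bp
  46→53: 7 bp
  53→61: 8 bp
  61→74: 13 bp
  74→88: 14 bp
  88→91: 3 bp
  91→105: 14 bp
  105→112: 7 bp
  112→126: 14 bp
  126→137: 11 bp
  137→142: 5 bp
  142→144: 2 bp
  144→162: 18 bp
  162→173: 11 bp
  173→183: 10 bp
  183→190: 7 bp
  190→201: 11 bp
  201→218: 17 bp
  218→227: 9 bp
  227→239: 12 bp
  239→249: 10 bp
  249→258: 9 bp
  258→268: 10 bp
  268→275: 7 bp
  275→4 (wrap): 276-275+4 = 5 bp

[2,2,2,3,5,5,5,7,7,7,7,7,8,9,9,10,10,10,10,11,11,11,12,13,14,14,14,16,17,18]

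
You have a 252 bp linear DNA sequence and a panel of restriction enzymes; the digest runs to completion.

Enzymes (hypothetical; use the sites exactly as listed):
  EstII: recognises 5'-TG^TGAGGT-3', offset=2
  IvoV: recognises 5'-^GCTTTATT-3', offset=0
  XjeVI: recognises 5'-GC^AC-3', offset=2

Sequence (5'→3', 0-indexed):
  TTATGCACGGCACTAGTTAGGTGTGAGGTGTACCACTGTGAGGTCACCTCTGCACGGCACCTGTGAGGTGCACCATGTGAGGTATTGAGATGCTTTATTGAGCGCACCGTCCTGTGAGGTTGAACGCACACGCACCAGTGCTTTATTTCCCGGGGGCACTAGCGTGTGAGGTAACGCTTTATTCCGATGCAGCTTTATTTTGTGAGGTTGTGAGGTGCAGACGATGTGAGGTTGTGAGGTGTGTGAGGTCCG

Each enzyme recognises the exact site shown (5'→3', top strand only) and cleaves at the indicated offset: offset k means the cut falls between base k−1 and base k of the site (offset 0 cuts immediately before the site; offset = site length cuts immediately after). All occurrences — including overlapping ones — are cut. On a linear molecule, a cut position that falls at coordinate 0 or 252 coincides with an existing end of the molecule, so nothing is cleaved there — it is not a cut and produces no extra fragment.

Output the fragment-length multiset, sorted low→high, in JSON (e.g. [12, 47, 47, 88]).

Scan for sites:
  EstII (TGTGAGGT, off=2): starts [21, 36, 61, 75, 112, 164, 200, 208, 224, 232, 241] → cuts [23, 38, 63, 77, 114, 166, 202, 210, 226, 234, 243]
  IvoV (GCTTTATT, off=0): starts [91, 139, 175, 191] → cuts [91, 139, 175, 191]
  XjeVI (GCAC, off=2): starts [4, 9, 51, 56, 69, 103, 125, 131, 155] → cuts [6, 11, 53, 58, 71, 105, 127, 133, 157]

Pooled cuts: [6, 11, 23, 38, 53, 58, 63, 71, 77, 91, 105, 114, 127, 133, 139, 157, 166, 175, 191, 202, 210, 226, 234, 243]

Fragments:
  [0,6): 6 bp
  [6,11): 5 bp
  [11,23): 12 bp
  [23,38): 15 bp
  [38,53): 15 bp
  [53,58): 5 bp
  [58,63): 5 bp
  [63,71): 8 bp
  [71,77): 6 bp
  [77,91): 14 bp
  [91,105): 14 bp
  [105,114): 9 bp
  [114,127): 13 bp
  [127,133): 6 bp
  [133,139): 6 bp
  [139,157): 18 bp
  [157,166): 9 bp
  [166,175): 9 bp
  [175,191): 16 bp
  [191,202): 11 bp
  [202,210): 8 bp
  [210,226): 16 bp
  [226,234): 8 bp
  [234,243): 9 bp
  [243,252): 9 bp

[5,5,5,6,6,6,6,8,8,8,9,9,9,9,9,11,12,13,14,14,15,15,16,16,18]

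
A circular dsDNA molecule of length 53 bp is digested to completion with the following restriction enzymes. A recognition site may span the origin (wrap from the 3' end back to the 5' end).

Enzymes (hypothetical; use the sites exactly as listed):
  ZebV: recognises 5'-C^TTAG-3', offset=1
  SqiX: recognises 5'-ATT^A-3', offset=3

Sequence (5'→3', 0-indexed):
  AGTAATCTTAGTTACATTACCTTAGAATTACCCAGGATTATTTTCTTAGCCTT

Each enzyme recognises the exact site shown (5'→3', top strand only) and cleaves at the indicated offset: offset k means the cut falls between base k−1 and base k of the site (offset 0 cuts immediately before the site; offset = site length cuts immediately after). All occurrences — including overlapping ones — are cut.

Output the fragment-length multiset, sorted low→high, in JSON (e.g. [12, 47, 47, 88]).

Scan for sites:
  ZebV (CTTAG, off=1): starts [6, 20, 44, 50] → cuts [7, 21, 45, 51]
  SqiX (ATTA, off=3): starts [15, 26, 36] → cuts [18, 29, 39]

Pooled cuts: [7, 18, 21, 29, 39, 45, 51]

Fragments:
  7→18: 11 bp
  18→21: 3 bp
  21→29: 8 bp
  29→39: 10 bp
  39→45: 6 bp
  45→51: 6 bp
  51→7 (wrap): 53-51+7 = 9 bp

[3,6,6,8,9,10,11]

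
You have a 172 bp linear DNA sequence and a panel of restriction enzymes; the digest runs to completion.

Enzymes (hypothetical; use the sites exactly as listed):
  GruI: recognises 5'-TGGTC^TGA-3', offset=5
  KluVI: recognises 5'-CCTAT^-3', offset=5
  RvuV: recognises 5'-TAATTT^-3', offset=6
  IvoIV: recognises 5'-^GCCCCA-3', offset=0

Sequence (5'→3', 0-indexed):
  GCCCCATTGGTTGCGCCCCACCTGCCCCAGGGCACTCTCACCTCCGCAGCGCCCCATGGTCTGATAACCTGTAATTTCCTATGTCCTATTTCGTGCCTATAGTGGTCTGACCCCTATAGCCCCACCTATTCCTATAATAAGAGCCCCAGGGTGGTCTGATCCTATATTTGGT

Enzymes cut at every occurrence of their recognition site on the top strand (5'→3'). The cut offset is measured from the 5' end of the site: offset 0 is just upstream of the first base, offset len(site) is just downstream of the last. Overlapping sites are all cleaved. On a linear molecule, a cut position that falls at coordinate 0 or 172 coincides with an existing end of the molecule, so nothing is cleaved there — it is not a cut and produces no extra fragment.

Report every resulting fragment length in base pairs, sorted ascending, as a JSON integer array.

[1,5,6,7,7,7,7,9,9,10,11,11,11,14,14,16,27]

Site scan:
  GruI (TGGTCTGA, off=5): starts [56, 102, 151] → cuts [61, 107, 156]
  KluVI (CCTAT, off=5): starts [77, 84, 95, 112, 124, 130, 160] → cuts [82, 89, 100, 117, 129, 135, 165]
  RvuV (TAATTT, off=6): starts [71] → cuts [77]
  IvoIV (GCCCCA, off=0): starts [0, 14, 23, 50, 118, 142] → cuts [14, 23, 50, 118, 142] (position 0 is a terminus of the linear molecule — no cut)

All cut coordinates (distinct, sorted): [14, 23, 50, 61, 77, 82, 89, 100, 107, 117, 118, 129, 135, 142, 156, 165]

Fragments:
  [0,14): 14 bp
  [14,23): 9 bp
  [23,50): 27 bp
  [50,61): 11 bp
  [61,77): 16 bp
  [77,82): 5 bp
  [82,89): 7 bp
  [89,100): 11 bp
  [100,107): 7 bp
  [107,117): 10 bp
  [117,118): 1 bp
  [118,129): 11 bp
  [129,135): 6 bp
  [135,142): 7 bp
  [142,156): 14 bp
  [156,165): 9 bp
  [165,172): 7 bp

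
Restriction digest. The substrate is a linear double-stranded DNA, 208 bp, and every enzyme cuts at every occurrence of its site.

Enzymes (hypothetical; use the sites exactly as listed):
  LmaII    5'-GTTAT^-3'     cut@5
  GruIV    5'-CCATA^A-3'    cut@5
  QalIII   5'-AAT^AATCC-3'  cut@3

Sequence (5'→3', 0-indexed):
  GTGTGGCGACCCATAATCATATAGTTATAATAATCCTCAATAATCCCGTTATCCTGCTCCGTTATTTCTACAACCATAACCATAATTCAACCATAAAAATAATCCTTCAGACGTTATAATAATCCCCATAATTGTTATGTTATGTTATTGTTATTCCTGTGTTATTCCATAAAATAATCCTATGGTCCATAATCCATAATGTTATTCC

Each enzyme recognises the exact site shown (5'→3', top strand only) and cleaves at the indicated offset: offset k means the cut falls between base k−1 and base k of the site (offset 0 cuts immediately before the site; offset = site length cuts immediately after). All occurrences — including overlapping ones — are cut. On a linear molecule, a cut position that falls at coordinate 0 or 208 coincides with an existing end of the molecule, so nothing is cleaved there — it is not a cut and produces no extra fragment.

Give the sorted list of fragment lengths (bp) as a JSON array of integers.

[3,3,3,4,5,5,5,6,6,6,7,7,8,10,10,11,11,11,13,13,13,15,16,17]

Scan for sites:
  LmaII (GTTAT, off=5): starts [23, 47, 60, 112, 133, 138, 143, 149, 160, 200] → cuts [28, 52, 65, 117, 138, 143, 148, 154, 165, 205]
  GruIV (CCATAA, off=5): starts [10, 73, 79, 90, 125, 166, 186, 193] → cuts [15, 78, 84, 95, 130, 171, 191, 198]
  QalIII (AATAATCC, off=3): starts [28, 38, 97, 117, 172] → cuts [31, 41, 100, 120, 175]

All cut coordinates (distinct, sorted): [15, 28, 31, 41, 52, 65, 78, 84, 95, 100, 117, 120, 130, 138, 143, 148, 154, 165, 171, 175, 191, 198, 205]

Fragments:
  [0,15): 15 bp
  [15,28): 13 bp
  [28,31): 3 bp
  [31,41): 10 bp
  [41,52): 11 bp
  [52,65): 13 bp
  [65,78): 13 bp
  [78,84): 6 bp
  [84,95): 11 bp
  [95,100): 5 bp
  [100,117): 17 bp
  [117,120): 3 bp
  [120,130): 10 bp
  [130,138): 8 bp
  [138,143): 5 bp
  [143,148): 5 bp
  [148,154): 6 bp
  [154,165): 11 bp
  [165,171): 6 bp
  [171,175): 4 bp
  [175,191): 16 bp
  [191,198): 7 bp
  [198,205): 7 bp
  [205,208): 3 bp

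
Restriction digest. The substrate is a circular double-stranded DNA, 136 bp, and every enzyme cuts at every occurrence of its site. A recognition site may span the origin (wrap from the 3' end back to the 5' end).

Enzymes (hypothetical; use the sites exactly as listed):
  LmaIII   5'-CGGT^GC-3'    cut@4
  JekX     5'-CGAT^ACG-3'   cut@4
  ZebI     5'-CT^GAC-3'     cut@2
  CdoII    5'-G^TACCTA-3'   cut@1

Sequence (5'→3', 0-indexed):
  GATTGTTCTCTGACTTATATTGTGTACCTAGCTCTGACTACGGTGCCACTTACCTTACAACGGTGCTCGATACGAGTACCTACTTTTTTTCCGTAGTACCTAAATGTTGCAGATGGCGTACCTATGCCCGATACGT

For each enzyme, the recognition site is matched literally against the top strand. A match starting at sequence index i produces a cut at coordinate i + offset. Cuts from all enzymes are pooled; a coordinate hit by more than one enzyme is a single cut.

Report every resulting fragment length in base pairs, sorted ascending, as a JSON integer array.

Site scan:
  LmaIII CGGTGC/4: at [40, 60] ⇒ [44, 64]
  JekX CGATACG/4: at [67, 128] ⇒ [71, 132]
  ZebI CTGAC/2: at [9, 33] ⇒ [11, 35]
  CdoII GTACCTA/1: at [23, 75, 95, 117] ⇒ [24, 76, 96, 118]

Pooled cuts: [11, 24, 35, 44, 64, 71, 76, 96, 118, 132]

Fragments:
  11→24: 13 bp
  24→35: 11 bp
  35→44: 9 bp
  44→64: 20 bp
  64→71: 7 bp
  71→76: 5 bp
  76→96: 20 bp
  96→118: 22 bp
  118→132: 14 bp
  132→11 (wrap): 136-132+11 = 15 bp

[5,7,9,11,13,14,15,20,20,22]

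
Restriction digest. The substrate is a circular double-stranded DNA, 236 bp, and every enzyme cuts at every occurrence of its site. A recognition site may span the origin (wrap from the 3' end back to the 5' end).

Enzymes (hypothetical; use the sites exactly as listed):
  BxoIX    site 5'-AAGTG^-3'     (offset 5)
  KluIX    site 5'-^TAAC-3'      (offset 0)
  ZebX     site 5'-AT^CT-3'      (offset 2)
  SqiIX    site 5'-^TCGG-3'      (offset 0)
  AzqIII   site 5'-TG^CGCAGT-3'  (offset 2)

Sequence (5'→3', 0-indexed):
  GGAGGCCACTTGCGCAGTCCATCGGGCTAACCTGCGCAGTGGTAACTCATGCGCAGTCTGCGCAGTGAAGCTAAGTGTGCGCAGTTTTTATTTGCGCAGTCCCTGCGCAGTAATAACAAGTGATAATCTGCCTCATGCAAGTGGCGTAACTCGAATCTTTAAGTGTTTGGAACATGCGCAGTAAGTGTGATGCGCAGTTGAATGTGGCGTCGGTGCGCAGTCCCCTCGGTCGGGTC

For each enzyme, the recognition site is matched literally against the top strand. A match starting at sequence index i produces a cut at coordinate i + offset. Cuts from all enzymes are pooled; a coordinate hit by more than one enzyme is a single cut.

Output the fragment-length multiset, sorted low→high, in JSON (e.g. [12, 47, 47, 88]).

[2,3,4,5,5,5,6,6,7,8,8,9,9,9,9,9,10,10,11,11,11,14,15,16,17,17]

Site scan:
  BxoIX (AAGTG, off=5): starts [72, 117, 138, 160, 182] → cuts [77, 122, 143, 165, 187]
  KluIX (TAAC, off=0): starts [27, 42, 113, 146] → cuts [27, 42, 113, 146]
  ZebX (ATCT, off=2): starts [125, 154] → cuts [127, 156]
  SqiIX (TCGG, off=0): starts [21, 209, 225, 229, 234] → cuts [21, 209, 225, 229, 234]
  AzqIII (TGCGCAGT, off=2): starts [10, 32, 49, 58, 77, 92, 103, 174, 190, 213] → cuts [12, 34, 51, 60, 79, 94, 105, 176, 192, 215]

Pooled cuts: [12, 21, 27, 34, 42, 51, 60, 77, 79, 94, 105, 113, 122, 127, 143, 146, 156, 165, 176, 187, 192, 209, 215, 225, 229, 234]

Fragment lengths:
  12→21: 9 bp
  21→27: 6 bp
  27→34: 7 bp
  34→42: 8 bp
  42→51: 9 bp
  51→60: 9 bp
  60→77: 17 bp
  77→79: 2 bp
  79→94: 15 bp
  94→105: 11 bp
  105→113: 8 bp
  113→122: 9 bp
  122→127: 5 bp
  127→143: 16 bp
  143→146: 3 bp
  146→156: 10 bp
  156→165: 9 bp
  165→176: 11 bp
  176→187: 11 bp
  187→192: 5 bp
  192→209: 17 bp
  209→215: 6 bp
  215→225: 10 bp
  225→229: 4 bp
  229→234: 5 bp
  234→12 (wrap): 236-234+12 = 14 bp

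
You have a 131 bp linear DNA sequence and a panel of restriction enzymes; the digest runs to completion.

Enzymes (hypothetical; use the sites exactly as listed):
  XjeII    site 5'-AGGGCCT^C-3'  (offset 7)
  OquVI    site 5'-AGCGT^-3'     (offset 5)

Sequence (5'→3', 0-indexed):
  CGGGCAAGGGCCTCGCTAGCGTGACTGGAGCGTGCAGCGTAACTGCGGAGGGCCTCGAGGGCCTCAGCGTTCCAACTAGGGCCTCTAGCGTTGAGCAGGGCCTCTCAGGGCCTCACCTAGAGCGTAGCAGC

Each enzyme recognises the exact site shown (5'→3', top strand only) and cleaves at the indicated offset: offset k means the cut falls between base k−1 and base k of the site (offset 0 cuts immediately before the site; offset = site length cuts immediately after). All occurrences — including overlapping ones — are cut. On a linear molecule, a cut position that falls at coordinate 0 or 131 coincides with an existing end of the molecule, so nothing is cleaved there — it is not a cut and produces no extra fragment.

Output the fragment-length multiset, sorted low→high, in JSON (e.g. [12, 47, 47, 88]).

[6,6,7,7,9,9,10,11,12,12,13,14,15]

Scan for sites:
  XjeII (AGGGCCTC, off=7): starts [6, 48, 57, 77, 96, 106] → cuts [13, 55, 64, 84, 103, 113]
  OquVI (AGCGT, off=5): starts [17, 28, 35, 65, 86, 120] → cuts [22, 33, 40, 70, 91, 125]

All cut coordinates (distinct, sorted): [13, 22, 33, 40, 55, 64, 70, 84, 91, 103, 113, 125]

Fragment lengths:
  [0,13): 13 bp
  [13,22): 9 bp
  [22,33): 11 bp
  [33,40): 7 bp
  [40,55): 15 bp
  [55,64): 9 bp
  [64,70): 6 bp
  [70,84): 14 bp
  [84,91): 7 bp
  [91,103): 12 bp
  [103,113): 10 bp
  [113,125): 12 bp
  [125,131): 6 bp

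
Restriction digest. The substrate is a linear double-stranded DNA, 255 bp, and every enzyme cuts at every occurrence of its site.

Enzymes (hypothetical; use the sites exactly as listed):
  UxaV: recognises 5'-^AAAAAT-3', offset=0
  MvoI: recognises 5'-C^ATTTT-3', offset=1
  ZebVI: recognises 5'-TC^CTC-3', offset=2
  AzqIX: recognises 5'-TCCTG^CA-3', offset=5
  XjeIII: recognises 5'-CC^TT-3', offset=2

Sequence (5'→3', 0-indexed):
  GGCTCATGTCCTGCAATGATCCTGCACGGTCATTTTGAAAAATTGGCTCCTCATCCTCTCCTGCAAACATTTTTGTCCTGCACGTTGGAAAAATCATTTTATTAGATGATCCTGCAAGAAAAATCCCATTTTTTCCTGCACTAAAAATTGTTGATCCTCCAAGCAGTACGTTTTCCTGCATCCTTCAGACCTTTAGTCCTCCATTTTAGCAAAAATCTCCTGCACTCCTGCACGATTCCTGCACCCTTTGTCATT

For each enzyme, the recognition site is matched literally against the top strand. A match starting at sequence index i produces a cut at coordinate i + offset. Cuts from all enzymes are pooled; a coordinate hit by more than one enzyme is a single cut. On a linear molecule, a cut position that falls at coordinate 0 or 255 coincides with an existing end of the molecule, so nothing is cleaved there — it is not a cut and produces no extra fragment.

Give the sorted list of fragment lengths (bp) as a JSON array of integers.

Site scan:
  UxaV AAAAAT/0: at [37, 88, 118, 142, 210] ⇒ [37, 88, 118, 142, 210]
  MvoI CATTTT/1: at [30, 67, 94, 126, 201] ⇒ [31, 68, 95, 127, 202]
  ZebVI TCCTC/2: at [47, 53, 154, 196] ⇒ [49, 55, 156, 198]
  AzqIX TCCTGCA/5: at [8, 19, 58, 75, 109, 133, 173, 217, 225, 236] ⇒ [13, 24, 63, 80, 114, 138, 178, 222, 230, 241]
  XjeIII CCTT/2: at [181, 189, 244] ⇒ [183, 191, 246]

All cut coordinates (distinct, sorted): [13, 24, 31, 37, 49, 55, 63, 68, 80, 88, 95, 114, 118, 127, 138, 142, 156, 178, 183, 191, 198, 202, 210, 222, 230, 241, 246]

Fragments:
  [0,13): 13 bp
  [13,24): 11 bp
  [24,31): 7 bp
  [31,37): 6 bp
  [37,49): 12 bp
  [49,55): 6 bp
  [55,63): 8 bp
  [63,68): 5 bp
  [68,80): 12 bp
  [80,88): 8 bp
  [88,95): 7 bp
  [95,114): 19 bp
  [114,118): 4 bp
  [118,127): 9 bp
  [127,138): 11 bp
  [138,142): 4 bp
  [142,156): 14 bp
  [156,178): 22 bp
  [178,183): 5 bp
  [183,191): 8 bp
  [191,198): 7 bp
  [198,202): 4 bp
  [202,210): 8 bp
  [210,222): 12 bp
  [222,230): 8 bp
  [230,241): 11 bp
  [241,246): 5 bp
  [246,255): 9 bp

[4,4,4,5,5,5,6,6,7,7,7,8,8,8,8,8,9,9,11,11,11,12,12,12,13,14,19,22]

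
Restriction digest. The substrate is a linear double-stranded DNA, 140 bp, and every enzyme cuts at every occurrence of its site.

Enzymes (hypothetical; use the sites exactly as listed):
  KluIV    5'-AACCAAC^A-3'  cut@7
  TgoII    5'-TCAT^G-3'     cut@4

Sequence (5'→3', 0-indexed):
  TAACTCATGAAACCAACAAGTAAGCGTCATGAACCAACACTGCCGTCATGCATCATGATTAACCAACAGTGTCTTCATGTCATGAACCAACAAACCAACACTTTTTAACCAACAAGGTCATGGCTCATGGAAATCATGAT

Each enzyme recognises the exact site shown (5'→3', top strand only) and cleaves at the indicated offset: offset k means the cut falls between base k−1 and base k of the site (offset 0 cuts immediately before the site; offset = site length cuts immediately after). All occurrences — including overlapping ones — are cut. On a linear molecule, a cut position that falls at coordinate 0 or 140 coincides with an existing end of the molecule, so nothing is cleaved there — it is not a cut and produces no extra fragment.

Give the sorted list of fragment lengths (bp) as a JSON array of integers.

Per-enzyme occurrences:
  KluIV AACCAACA/7: at [10, 31, 60, 84, 92, 106] ⇒ [17, 38, 67, 91, 99, 113]
  TgoII TCATG/4: at [4, 26, 45, 52, 74, 79, 117, 124, 133] ⇒ [8, 30, 49, 56, 78, 83, 121, 128, 137]

Pooled cuts: [8, 17, 30, 38, 49, 56, 67, 78, 83, 91, 99, 113, 121, 128, 137]

Fragments:
  [0,8): 8 bp
  [8,17): 9 bp
  [17,30): 13 bp
  [30,38): 8 bp
  [38,49): 11 bp
  [49,56): 7 bp
  [56,67): 11 bp
  [67,78): 11 bp
  [78,83): 5 bp
  [83,91): 8 bp
  [91,99): 8 bp
  [99,113): 14 bp
  [113,121): 8 bp
  [121,128): 7 bp
  [128,137): 9 bp
  [137,140): 3 bp

[3,5,7,7,8,8,8,8,8,9,9,11,11,11,13,14]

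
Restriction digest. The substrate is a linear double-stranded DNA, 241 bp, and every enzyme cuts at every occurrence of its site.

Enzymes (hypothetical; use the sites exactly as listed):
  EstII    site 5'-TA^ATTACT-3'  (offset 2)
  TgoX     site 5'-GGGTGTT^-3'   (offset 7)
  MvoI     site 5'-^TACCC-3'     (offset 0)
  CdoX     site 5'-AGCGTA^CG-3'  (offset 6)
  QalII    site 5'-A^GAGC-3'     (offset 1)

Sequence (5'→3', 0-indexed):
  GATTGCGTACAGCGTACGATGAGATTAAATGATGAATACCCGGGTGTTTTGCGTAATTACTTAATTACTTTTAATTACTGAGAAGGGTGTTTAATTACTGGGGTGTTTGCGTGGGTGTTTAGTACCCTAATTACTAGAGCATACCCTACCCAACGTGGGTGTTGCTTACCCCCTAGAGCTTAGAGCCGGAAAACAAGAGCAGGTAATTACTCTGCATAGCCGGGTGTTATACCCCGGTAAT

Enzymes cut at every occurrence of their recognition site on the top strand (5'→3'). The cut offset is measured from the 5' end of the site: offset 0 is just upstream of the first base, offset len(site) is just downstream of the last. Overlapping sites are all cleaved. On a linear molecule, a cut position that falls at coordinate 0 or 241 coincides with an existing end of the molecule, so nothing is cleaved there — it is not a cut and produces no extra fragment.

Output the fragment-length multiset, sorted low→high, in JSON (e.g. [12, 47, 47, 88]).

Per-enzyme occurrences:
  EstII TAATTACT/2: at [53, 61, 71, 91, 127, 203] ⇒ [55, 63, 73, 93, 129, 205]
  TgoX GGGTGTT/7: at [41, 84, 100, 112, 156, 221] ⇒ [48, 91, 107, 119, 163, 228]
  MvoI TACCC/0: at [36, 122, 141, 146, 166, 229] ⇒ [36, 122, 141, 146, 166, 229]
  CdoX AGCGTACG/6: at [10] ⇒ [16]
  QalII AGAGC/1: at [135, 174, 181, 195] ⇒ [136, 175, 182, 196]

All cut coordinates (distinct, sorted): [16, 36, 48, 55, 63, 73, 91, 93, 107, 119, 122, 129, 136, 141, 146, 163, 166, 175, 182, 196, 205, 228, 229]

Fragments:
  [0,16): 16 bp
  [16,36): 20 bp
  [36,48): 12 bp
  [48,55): 7 bp
  [55,63): 8 bp
  [63,73): 10 bp
  [73,91): 18 bp
  [91,93): 2 bp
  [93,107): 14 bp
  [107,119): 12 bp
  [119,122): 3 bp
  [122,129): 7 bp
  [129,136): 7 bp
  [136,141): 5 bp
  [141,146): 5 bp
  [146,163): 17 bp
  [163,166): 3 bp
  [166,175): 9 bp
  [175,182): 7 bp
  [182,196): 14 bp
  [196,205): 9 bp
  [205,228): 23 bp
  [228,229): 1 bp
  [229,241): 12 bp

[1,2,3,3,5,5,7,7,7,7,8,9,9,10,12,12,12,14,14,16,17,18,20,23]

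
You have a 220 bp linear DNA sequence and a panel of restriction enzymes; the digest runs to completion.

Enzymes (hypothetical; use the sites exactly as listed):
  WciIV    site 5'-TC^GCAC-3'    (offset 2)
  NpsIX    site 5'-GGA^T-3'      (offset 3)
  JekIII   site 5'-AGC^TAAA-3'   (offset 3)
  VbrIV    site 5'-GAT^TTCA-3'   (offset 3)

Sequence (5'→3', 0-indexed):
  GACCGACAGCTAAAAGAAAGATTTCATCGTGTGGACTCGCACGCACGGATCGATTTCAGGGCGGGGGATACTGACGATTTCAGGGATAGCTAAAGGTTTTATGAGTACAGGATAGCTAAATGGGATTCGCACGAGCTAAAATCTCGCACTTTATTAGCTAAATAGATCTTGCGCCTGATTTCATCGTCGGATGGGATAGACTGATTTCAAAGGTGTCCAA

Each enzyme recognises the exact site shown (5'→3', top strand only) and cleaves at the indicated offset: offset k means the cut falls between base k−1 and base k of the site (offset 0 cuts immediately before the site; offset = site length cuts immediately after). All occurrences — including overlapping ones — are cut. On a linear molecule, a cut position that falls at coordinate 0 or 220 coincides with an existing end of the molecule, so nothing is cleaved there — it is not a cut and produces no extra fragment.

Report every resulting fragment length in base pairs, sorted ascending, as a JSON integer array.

[3,4,4,5,5,8,8,9,9,9,10,10,11,12,12,13,14,15,16,21,22]

Site scan:
  WciIV (TCGCAC, off=2): starts [36, 126, 143] → cuts [38, 128, 145]
  NpsIX (GGAT, off=3): starts [46, 65, 83, 109, 122, 188, 193] → cuts [49, 68, 86, 112, 125, 191, 196]
  JekIII (AGCTAAA, off=3): starts [7, 87, 113, 133, 155] → cuts [10, 90, 116, 136, 158]
  VbrIV (GATTTCA, off=3): starts [19, 51, 75, 176, 202] → cuts [22, 54, 78, 179, 205]

Pooled cuts: [10, 22, 38, 49, 54, 68, 78, 86, 90, 112, 116, 125, 128, 136, 145, 158, 179, 191, 196, 205]

Fragments:
  [0,10): 10 bp
  [10,22): 12 bp
  [22,38): 16 bp
  [38,49): 11 bp
  [49,54): 5 bp
  [54,68): 14 bp
  [68,78): 10 bp
  [78,86): 8 bp
  [86,90): 4 bp
  [90,112): 22 bp
  [112,116): 4 bp
  [116,125): 9 bp
  [125,128): 3 bp
  [128,136): 8 bp
  [136,145): 9 bp
  [145,158): 13 bp
  [158,179): 21 bp
  [179,191): 12 bp
  [191,196): 5 bp
  [196,205): 9 bp
  [205,220): 15 bp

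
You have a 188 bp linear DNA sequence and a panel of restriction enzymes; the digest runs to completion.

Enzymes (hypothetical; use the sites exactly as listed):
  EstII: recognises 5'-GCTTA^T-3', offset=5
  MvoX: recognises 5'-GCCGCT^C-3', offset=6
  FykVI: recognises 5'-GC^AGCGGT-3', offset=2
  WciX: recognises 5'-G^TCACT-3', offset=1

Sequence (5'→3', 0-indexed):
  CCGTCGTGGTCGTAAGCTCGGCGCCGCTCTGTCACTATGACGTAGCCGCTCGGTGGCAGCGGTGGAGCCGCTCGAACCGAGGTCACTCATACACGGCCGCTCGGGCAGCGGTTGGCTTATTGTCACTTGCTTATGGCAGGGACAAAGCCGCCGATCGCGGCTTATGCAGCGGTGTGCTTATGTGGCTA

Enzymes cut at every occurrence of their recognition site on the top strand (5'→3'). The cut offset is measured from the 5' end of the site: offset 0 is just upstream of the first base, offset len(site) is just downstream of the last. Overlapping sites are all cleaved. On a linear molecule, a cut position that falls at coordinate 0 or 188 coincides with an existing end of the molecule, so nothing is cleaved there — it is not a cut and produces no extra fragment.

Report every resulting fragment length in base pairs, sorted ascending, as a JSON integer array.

Scan for sites:
  EstII (GCTTAT, off=5): starts [114, 128, 159, 175] → cuts [119, 133, 164, 180]
  MvoX (GCCGCTC, off=6): starts [22, 44, 66, 95] → cuts [28, 50, 72, 101]
  FykVI (GCAGCGGT, off=2): starts [55, 104, 165] → cuts [57, 106, 167]
  WciX (GTCACT, off=1): starts [30, 81, 121] → cuts [31, 82, 122]

Pooled cuts: [28, 31, 50, 57, 72, 82, 101, 106, 119, 122, 133, 164, 167, 180]

Fragment lengths:
  [0,28): 28 bp
  [28,31): 3 bp
  [31,50): 19 bp
  [50,57): 7 bp
  [57,72): 15 bp
  [72,82): 10 bp
  [82,101): 19 bp
  [101,106): 5 bp
  [106,119): 13 bp
  [119,122): 3 bp
  [122,133): 11 bp
  [133,164): 31 bp
  [164,167): 3 bp
  [167,180): 13 bp
  [180,188): 8 bp

[3,3,3,5,7,8,10,11,13,13,15,19,19,28,31]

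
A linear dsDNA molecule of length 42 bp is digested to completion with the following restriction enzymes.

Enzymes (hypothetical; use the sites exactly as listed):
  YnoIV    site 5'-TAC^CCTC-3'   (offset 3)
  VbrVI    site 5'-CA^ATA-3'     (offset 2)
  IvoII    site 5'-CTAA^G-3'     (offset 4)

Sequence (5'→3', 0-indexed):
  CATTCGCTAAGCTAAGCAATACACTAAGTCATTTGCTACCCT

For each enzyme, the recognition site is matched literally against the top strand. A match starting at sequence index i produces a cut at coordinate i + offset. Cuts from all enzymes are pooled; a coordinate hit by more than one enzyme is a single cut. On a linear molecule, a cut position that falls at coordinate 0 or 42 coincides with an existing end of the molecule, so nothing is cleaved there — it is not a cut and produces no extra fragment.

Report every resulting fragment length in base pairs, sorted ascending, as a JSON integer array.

[3,5,9,10,15]

Site scan:
  YnoIV (TACCCTC, off=3): no sites
  VbrVI (CAATA, off=2): starts [16] → cuts [18]
  IvoII (CTAAG, off=4): starts [6, 11, 23] → cuts [10, 15, 27]

Pooled cuts: [10, 15, 18, 27]

Fragments:
  [0,10): 10 bp
  [10,15): 5 bp
  [15,18): 3 bp
  [18,27): 9 bp
  [27,42): 15 bp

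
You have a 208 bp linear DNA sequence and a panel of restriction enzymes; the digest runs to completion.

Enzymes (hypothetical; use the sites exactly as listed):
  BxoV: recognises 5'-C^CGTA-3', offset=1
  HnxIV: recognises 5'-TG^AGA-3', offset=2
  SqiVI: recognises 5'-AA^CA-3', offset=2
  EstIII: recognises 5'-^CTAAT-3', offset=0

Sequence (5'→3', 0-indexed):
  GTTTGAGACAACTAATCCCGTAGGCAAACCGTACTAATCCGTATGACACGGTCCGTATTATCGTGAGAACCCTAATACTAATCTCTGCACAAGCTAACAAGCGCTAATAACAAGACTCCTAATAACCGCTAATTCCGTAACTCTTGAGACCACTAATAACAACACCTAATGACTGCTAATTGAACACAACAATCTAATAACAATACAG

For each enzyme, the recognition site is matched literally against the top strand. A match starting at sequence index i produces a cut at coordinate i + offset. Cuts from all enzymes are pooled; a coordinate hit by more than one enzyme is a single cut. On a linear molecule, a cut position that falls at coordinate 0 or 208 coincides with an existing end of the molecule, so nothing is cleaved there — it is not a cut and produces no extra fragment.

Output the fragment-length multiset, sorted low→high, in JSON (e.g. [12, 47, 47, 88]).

[3,3,4,4,5,5,6,6,6,6,6,6,7,7,7,7,7,8,8,9,10,10,11,11,12,14,20]

Per-enzyme occurrences:
  BxoV (CCGTA, off=1): starts [17, 28, 38, 52, 134] → cuts [18, 29, 39, 53, 135]
  HnxIV (TGAGA, off=2): starts [3, 63, 144] → cuts [5, 65, 146]
  SqiVI (AACA, off=2): starts [95, 108, 157, 160, 182, 187, 198] → cuts [97, 110, 159, 162, 184, 189, 200]
  EstIII (CTAAT, off=0): starts [11, 33, 71, 77, 103, 118, 128, 152, 165, 175, 193] → cuts [11, 33, 71, 77, 103, 118, 128, 152, 165, 175, 193]

Pooled cuts: [5, 11, 18, 29, 33, 39, 53, 65, 71, 77, 97, 103, 110, 118, 128, 135, 146, 152, 159, 162, 165, 175, 184, 189, 193, 200]

Fragments:
  [0,5): 5 bp
  [5,11): 6 bp
  [11,18): 7 bp
  [18,29): 11 bp
  [29,33): 4 bp
  [33,39): 6 bp
  [39,53): 14 bp
  [53,65): 12 bp
  [65,71): 6 bp
  [71,77): 6 bp
  [77,97): 20 bp
  [97,103): 6 bp
  [103,110): 7 bp
  [110,118): 8 bp
  [118,128): 10 bp
  [128,135): 7 bp
  [135,146): 11 bp
  [146,152): 6 bp
  [152,159): 7 bp
  [159,162): 3 bp
  [162,165): 3 bp
  [165,175): 10 bp
  [175,184): 9 bp
  [184,189): 5 bp
  [189,193): 4 bp
  [193,200): 7 bp
  [200,208): 8 bp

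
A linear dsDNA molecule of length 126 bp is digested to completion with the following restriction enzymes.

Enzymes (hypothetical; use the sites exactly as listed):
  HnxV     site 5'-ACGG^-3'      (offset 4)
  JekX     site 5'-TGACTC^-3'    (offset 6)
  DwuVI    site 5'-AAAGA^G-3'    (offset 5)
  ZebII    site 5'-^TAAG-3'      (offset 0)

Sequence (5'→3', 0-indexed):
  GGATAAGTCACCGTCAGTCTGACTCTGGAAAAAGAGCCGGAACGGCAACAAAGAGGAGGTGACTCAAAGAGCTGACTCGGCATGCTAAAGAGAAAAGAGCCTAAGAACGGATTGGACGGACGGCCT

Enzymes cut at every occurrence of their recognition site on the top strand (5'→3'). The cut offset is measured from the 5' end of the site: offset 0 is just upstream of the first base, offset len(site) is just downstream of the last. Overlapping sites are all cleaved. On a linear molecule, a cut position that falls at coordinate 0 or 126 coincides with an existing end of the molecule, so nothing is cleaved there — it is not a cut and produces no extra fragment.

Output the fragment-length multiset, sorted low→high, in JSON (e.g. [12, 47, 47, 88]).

[3,3,3,4,5,7,8,9,9,9,10,10,11,13,22]

Per-enzyme occurrences:
  HnxV ACGG/4: at [41, 106, 115, 119] ⇒ [45, 110, 119, 123]
  JekX TGACTC/6: at [19, 59, 72] ⇒ [25, 65, 78]
  DwuVI AAAGAG/5: at [30, 49, 65, 86, 93] ⇒ [35, 54, 70, 91, 98]
  ZebII TAAG/0: at [3, 101] ⇒ [3, 101]

Pooled cuts: [3, 25, 35, 45, 54, 65, 70, 78, 91, 98, 101, 110, 119, 123]

Fragments:
  [0,3): 3 bp
  [3,25): 22 bp
  [25,35): 10 bp
  [35,45): 10 bp
  [45,54): 9 bp
  [54,65): 11 bp
  [65,70): 5 bp
  [70,78): 8 bp
  [78,91): 13 bp
  [91,98): 7 bp
  [98,101): 3 bp
  [101,110): 9 bp
  [110,119): 9 bp
  [119,123): 4 bp
  [123,126): 3 bp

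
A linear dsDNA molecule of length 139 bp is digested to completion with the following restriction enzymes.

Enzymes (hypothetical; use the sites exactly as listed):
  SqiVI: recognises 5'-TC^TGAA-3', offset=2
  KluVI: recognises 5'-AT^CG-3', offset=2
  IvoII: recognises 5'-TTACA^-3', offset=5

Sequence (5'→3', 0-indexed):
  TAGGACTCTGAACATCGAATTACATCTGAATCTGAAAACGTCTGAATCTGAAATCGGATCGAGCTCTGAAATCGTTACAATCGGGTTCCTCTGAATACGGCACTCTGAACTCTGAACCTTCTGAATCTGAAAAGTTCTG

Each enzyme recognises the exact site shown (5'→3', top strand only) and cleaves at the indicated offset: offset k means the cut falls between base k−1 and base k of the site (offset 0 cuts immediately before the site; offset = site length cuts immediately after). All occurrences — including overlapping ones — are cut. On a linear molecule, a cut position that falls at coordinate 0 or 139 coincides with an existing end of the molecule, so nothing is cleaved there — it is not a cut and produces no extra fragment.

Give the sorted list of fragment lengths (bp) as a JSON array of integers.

[2,2,5,6,6,6,6,6,7,7,7,7,8,9,9,10,10,12,14]

Scan for sites:
  SqiVI (TCTGAA, off=2): starts [6, 24, 30, 40, 46, 64, 89, 103, 110, 119, 125] → cuts [8, 26, 32, 42, 48, 66, 91, 105, 112, 121, 127]
  KluVI (ATCG, off=2): starts [13, 52, 57, 70, 79] → cuts [15, 54, 59, 72, 81]
  IvoII (TTACA, off=5): starts [19, 74] → cuts [24, 79]

Pooled cuts: [8, 15, 24, 26, 32, 42, 48, 54, 59, 66, 72, 79, 81, 91, 105, 112, 121, 127]

Fragments:
  [0,8): 8 bp
  [8,15): 7 bp
  [15,24): 9 bp
  [24,26): 2 bp
  [26,32): 6 bp
  [32,42): 10 bp
  [42,48): 6 bp
  [48,54): 6 bp
  [54,59): 5 bp
  [59,66): 7 bp
  [66,72): 6 bp
  [72,79): 7 bp
  [79,81): 2 bp
  [81,91): 10 bp
  [91,105): 14 bp
  [105,112): 7 bp
  [112,121): 9 bp
  [121,127): 6 bp
  [127,139): 12 bp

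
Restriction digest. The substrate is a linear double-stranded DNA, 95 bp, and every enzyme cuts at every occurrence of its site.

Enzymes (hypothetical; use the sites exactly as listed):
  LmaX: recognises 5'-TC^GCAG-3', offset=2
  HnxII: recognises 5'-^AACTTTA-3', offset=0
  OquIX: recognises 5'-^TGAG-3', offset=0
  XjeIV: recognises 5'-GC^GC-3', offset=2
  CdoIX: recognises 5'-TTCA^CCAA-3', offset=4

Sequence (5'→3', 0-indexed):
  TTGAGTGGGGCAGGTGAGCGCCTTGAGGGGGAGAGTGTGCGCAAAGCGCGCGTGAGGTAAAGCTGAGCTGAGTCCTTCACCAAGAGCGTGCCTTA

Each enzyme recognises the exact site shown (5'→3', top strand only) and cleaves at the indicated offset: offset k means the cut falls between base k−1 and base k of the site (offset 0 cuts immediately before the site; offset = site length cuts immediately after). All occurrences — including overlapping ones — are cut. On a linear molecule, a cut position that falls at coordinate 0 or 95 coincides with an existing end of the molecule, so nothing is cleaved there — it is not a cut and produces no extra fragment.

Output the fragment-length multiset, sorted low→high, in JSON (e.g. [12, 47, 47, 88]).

Per-enzyme occurrences:
  LmaX (TCGCAG, off=2): no sites
  HnxII (AACTTTA, off=0): no sites
  OquIX (TGAG, off=0): starts [1, 14, 23, 52, 63, 68] → cuts [1, 14, 23, 52, 63, 68]
  XjeIV (GCGC, off=2): starts [17, 38, 45, 47] → cuts [19, 40, 47, 49]
  CdoIX (TTCACCAA, off=4): starts [75] → cuts [79]

Pooled cuts: [1, 14, 19, 23, 40, 47, 49, 52, 63, 68, 79]

Fragments:
  [0,1): 1 bp
  [1,14): 13 bp
  [14,19): 5 bp
  [19,23): 4 bp
  [23,40): 17 bp
  [40,47): 7 bp
  [47,49): 2 bp
  [49,52): 3 bp
  [52,63): 11 bp
  [63,68): 5 bp
  [68,79): 11 bp
  [79,95): 16 bp

[1,2,3,4,5,5,7,11,11,13,16,17]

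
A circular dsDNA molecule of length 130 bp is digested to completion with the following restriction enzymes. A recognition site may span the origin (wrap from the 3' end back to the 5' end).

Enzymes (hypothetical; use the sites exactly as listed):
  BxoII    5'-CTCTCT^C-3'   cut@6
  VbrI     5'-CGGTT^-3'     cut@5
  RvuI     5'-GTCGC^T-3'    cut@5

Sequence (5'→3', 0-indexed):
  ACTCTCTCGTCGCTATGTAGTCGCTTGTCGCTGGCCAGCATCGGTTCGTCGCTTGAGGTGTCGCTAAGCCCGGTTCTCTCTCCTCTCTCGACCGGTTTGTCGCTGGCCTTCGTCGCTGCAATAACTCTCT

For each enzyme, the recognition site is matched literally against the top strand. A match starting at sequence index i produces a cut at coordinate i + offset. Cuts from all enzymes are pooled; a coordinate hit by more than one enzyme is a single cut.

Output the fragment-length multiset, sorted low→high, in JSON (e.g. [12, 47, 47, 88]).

[6,6,6,6,7,7,9,11,11,12,13,15,21]

Per-enzyme occurrences:
  BxoII (CTCTCTC, off=6): starts [1, 75, 82] → cuts [7, 81, 88]
  VbrI (CGGTT, off=5): starts [41, 70, 92] → cuts [46, 75, 97]
  RvuI (GTCGCT, off=5): starts [8, 19, 26, 47, 59, 98, 111] → cuts [13, 24, 31, 52, 64, 103, 116]

Pooled cuts: [7, 13, 24, 31, 46, 52, 64, 75, 81, 88, 97, 103, 116]

Fragment lengths:
  7→13: 6 bp
  13→24: 11 bp
  24→31: 7 bp
  31→46: 15 bp
  46→52: 6 bp
  52→64: 12 bp
  64→75: 11 bp
  75→81: 6 bp
  81→88: 7 bp
  88→97: 9 bp
  97→103: 6 bp
  103→116: 13 bp
  116→7 (wrap): 130-116+7 = 21 bp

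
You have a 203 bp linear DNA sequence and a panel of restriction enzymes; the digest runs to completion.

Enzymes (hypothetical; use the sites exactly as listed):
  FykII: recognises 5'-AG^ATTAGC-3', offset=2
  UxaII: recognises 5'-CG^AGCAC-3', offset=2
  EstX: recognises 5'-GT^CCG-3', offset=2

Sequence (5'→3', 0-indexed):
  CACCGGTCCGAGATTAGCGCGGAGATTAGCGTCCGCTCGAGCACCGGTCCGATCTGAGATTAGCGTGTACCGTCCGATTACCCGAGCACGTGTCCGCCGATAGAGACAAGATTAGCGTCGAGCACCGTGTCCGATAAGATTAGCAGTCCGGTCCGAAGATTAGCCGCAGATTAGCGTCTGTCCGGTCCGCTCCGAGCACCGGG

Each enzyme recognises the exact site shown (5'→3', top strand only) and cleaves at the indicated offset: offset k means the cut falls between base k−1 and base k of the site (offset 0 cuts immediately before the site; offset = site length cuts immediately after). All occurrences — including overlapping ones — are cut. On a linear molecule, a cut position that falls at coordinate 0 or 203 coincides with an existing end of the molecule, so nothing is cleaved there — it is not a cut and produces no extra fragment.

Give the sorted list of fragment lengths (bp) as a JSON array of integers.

[5,5,5,6,7,7,8,8,8,9,9,9,9,10,10,10,11,11,12,12,15,17]

Scan for sites:
  FykII AGATTAGC/2: at [10, 22, 56, 108, 136, 156, 167] ⇒ [12, 24, 58, 110, 138, 158, 169]
  UxaII CGAGCAC/2: at [37, 82, 118, 192] ⇒ [39, 84, 120, 194]
  EstX GTCCG/2: at [5, 30, 46, 71, 91, 128, 145, 150, 179, 184] ⇒ [7, 32, 48, 73, 93, 130, 147, 152, 181, 186]

All cut coordinates (distinct, sorted): [7, 12, 24, 32, 39, 48, 58, 73, 84, 93, 110, 120, 130, 138, 147, 152, 158, 169, 181, 186, 194]

Fragment lengths:
  [0,7): 7 bp
  [7,12): 5 bp
  [12,24): 12 bp
  [24,32): 8 bp
  [32,39): 7 bp
  [39,48): 9 bp
  [48,58): 10 bp
  [58,73): 15 bp
  [73,84): 11 bp
  [84,93): 9 bp
  [93,110): 17 bp
  [110,120): 10 bp
  [120,130): 10 bp
  [130,138): 8 bp
  [138,147): 9 bp
  [147,152): 5 bp
  [152,158): 6 bp
  [158,169): 11 bp
  [169,181): 12 bp
  [181,186): 5 bp
  [186,194): 8 bp
  [194,203): 9 bp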